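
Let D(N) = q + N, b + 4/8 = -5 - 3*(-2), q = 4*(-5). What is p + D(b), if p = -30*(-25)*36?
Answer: 53961/2 ≈ 26981.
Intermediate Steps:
q = -20
b = 1/2 (b = -1/2 + (-5 - 3*(-2)) = -1/2 + (-5 + 6) = -1/2 + 1 = 1/2 ≈ 0.50000)
D(N) = -20 + N
p = 27000 (p = 750*36 = 27000)
p + D(b) = 27000 + (-20 + 1/2) = 27000 - 39/2 = 53961/2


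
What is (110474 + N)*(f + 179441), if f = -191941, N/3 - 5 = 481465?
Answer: -19436050000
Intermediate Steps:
N = 1444410 (N = 15 + 3*481465 = 15 + 1444395 = 1444410)
(110474 + N)*(f + 179441) = (110474 + 1444410)*(-191941 + 179441) = 1554884*(-12500) = -19436050000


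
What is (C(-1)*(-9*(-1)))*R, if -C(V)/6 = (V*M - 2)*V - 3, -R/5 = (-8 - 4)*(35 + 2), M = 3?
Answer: -239760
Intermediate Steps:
R = 2220 (R = -5*(-8 - 4)*(35 + 2) = -(-60)*37 = -5*(-444) = 2220)
C(V) = 18 - 6*V*(-2 + 3*V) (C(V) = -6*((V*3 - 2)*V - 3) = -6*((3*V - 2)*V - 3) = -6*((-2 + 3*V)*V - 3) = -6*(V*(-2 + 3*V) - 3) = -6*(-3 + V*(-2 + 3*V)) = 18 - 6*V*(-2 + 3*V))
(C(-1)*(-9*(-1)))*R = ((18 - 18*(-1)² + 12*(-1))*(-9*(-1)))*2220 = ((18 - 18*1 - 12)*9)*2220 = ((18 - 18 - 12)*9)*2220 = -12*9*2220 = -108*2220 = -239760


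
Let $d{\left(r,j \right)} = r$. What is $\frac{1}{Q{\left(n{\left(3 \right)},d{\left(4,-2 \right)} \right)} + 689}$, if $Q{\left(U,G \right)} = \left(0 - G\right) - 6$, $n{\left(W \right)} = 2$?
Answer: $\frac{1}{679} \approx 0.0014728$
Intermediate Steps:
$Q{\left(U,G \right)} = -6 - G$ ($Q{\left(U,G \right)} = - G - 6 = -6 - G$)
$\frac{1}{Q{\left(n{\left(3 \right)},d{\left(4,-2 \right)} \right)} + 689} = \frac{1}{\left(-6 - 4\right) + 689} = \frac{1}{-10 + 689} = \frac{1}{679}$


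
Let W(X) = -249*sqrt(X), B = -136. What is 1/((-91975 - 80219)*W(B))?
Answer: -I*sqrt(34)/2915588808 ≈ -1.9999e-9*I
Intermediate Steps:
1/((-91975 - 80219)*W(B)) = 1/((-91975 - 80219)*((-498*I*sqrt(34)))) = 1/((-172194)*((-498*I*sqrt(34)))) = -I*sqrt(34)/16932/172194 = -I*sqrt(34)/2915588808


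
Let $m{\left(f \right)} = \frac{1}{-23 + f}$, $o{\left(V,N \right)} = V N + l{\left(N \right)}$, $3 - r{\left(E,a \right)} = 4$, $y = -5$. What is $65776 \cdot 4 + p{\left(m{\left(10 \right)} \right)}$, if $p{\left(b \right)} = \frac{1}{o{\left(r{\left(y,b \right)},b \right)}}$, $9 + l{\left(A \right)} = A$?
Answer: $\frac{2367935}{9} \approx 2.631 \cdot 10^{5}$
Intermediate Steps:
$r{\left(E,a \right)} = -1$ ($r{\left(E,a \right)} = 3 - 4 = -1$)
$l{\left(A \right)} = -9 + A$
$o{\left(V,N \right)} = -9 + N + N V$ ($o{\left(V,N \right)} = V N + \left(-9 + N\right) = N V + \left(-9 + N\right) = -9 + N + N V$)
$p{\left(b \right)} = - \frac{1}{9}$ ($p{\left(b \right)} = \frac{1}{-9 + b + b \left(-1\right)} = \frac{1}{-9 + b - b} = \frac{1}{-9} = - \frac{1}{9}$)
$65776 \cdot 4 + p{\left(m{\left(10 \right)} \right)} = 65776 \cdot 4 - \frac{1}{9} = 263104 - \frac{1}{9} = \frac{2367935}{9}$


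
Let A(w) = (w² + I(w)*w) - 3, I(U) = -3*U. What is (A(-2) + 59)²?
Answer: 2304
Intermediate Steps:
A(w) = -3 - 2*w² (A(w) = (w² + (-3*w)*w) - 3 = (w² - 3*w²) - 3 = -2*w² - 3 = -3 - 2*w²)
(A(-2) + 59)² = ((-3 - 2*(-2)²) + 59)² = ((-3 - 2*4) + 59)² = ((-3 - 8) + 59)² = (-11 + 59)² = 48² = 2304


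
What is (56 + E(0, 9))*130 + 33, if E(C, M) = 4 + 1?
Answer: 7963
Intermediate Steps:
E(C, M) = 5
(56 + E(0, 9))*130 + 33 = (56 + 5)*130 + 33 = 61*130 + 33 = 7930 + 33 = 7963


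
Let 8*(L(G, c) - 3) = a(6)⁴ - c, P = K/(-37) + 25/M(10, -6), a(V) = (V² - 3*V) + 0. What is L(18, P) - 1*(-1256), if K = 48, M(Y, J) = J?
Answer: 25541869/1776 ≈ 14382.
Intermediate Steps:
a(V) = V² - 3*V
P = -1213/222 (P = 48/(-37) + 25/(-6) = 48*(-1/37) + 25*(-⅙) = -48/37 - 25/6 = -1213/222 ≈ -5.4640)
L(G, c) = 13125 - c/8 (L(G, c) = 3 + ((6*(-3 + 6))⁴ - c)/8 = 3 + ((6*3)⁴ - c)/8 = 3 + (18⁴ - c)/8 = 3 + (104976 - c)/8 = 3 + (13122 - c/8) = 13125 - c/8)
L(18, P) - 1*(-1256) = (13125 - ⅛*(-1213/222)) - 1*(-1256) = (13125 + 1213/1776) + 1256 = 23311213/1776 + 1256 = 25541869/1776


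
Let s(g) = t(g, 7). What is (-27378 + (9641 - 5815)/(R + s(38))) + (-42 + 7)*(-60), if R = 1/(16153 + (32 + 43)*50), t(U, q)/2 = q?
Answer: -6967388876/278643 ≈ -25005.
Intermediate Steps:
t(U, q) = 2*q
s(g) = 14 (s(g) = 2*7 = 14)
R = 1/19903 (R = 1/(16153 + 75*50) = 1/(16153 + 3750) = 1/19903 ≈ 5.0244e-5)
(-27378 + (9641 - 5815)/(R + s(38))) + (-42 + 7)*(-60) = (-27378 + (9641 - 5815)/(1/19903 + 14)) + (-42 + 7)*(-60) = (-27378 + 3826/(278643/19903)) - 35*(-60) = (-27378 + 3826*(19903/278643)) + 2100 = (-27378 + 76148878/278643) + 2100 = -7552539176/278643 + 2100 = -6967388876/278643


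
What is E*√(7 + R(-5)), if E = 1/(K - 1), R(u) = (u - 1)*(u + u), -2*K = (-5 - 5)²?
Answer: -√67/51 ≈ -0.16050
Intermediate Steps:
K = -50 (K = -(-5 - 5)²/2 = -½*(-10)² = -½*100 = -50)
R(u) = 2*u*(-1 + u) (R(u) = (-1 + u)*(2*u) = 2*u*(-1 + u))
E = -1/51 (E = 1/(-50 - 1) = 1/(-51) = -1/51 ≈ -0.019608)
E*√(7 + R(-5)) = -√(7 + 2*(-5)*(-1 - 5))/51 = -√(7 + 2*(-5)*(-6))/51 = -√(7 + 60)/51 = -√67/51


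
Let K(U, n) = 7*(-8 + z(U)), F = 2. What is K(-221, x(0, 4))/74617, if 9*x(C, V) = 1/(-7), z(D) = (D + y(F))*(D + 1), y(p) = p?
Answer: 337204/74617 ≈ 4.5191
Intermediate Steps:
z(D) = (1 + D)*(2 + D) (z(D) = (D + 2)*(D + 1) = (2 + D)*(1 + D) = (1 + D)*(2 + D))
x(C, V) = -1/63 (x(C, V) = (⅑)/(-7) = (⅑)*(-⅐) = -1/63)
K(U, n) = -42 + 7*U² + 21*U (K(U, n) = 7*(-8 + (2 + U² + 3*U)) = 7*(-6 + U² + 3*U) = -42 + 7*U² + 21*U)
K(-221, x(0, 4))/74617 = (-42 + 7*(-221)² + 21*(-221))/74617 = (-42 + 7*48841 - 4641)*(1/74617) = (-42 + 341887 - 4641)*(1/74617) = 337204*(1/74617) = 337204/74617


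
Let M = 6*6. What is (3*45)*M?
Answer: 4860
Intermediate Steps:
M = 36
(3*45)*M = (3*45)*36 = 135*36 = 4860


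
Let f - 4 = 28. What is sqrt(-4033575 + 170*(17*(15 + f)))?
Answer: I*sqrt(3897745) ≈ 1974.3*I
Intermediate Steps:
f = 32 (f = 4 + 28 = 32)
sqrt(-4033575 + 170*(17*(15 + f))) = sqrt(-4033575 + 170*(17*(15 + 32))) = sqrt(-4033575 + 170*(17*47)) = sqrt(-4033575 + 170*799) = sqrt(-4033575 + 135830) = sqrt(-3897745) = I*sqrt(3897745)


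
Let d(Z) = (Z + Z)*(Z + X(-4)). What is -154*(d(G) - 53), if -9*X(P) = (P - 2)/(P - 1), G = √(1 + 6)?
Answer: 6006 + 616*√7/15 ≈ 6114.7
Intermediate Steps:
G = √7 ≈ 2.6458
X(P) = -(-2 + P)/(9*(-1 + P)) (X(P) = -(P - 2)/(9*(P - 1)) = -(-2 + P)/(9*(-1 + P)))
d(Z) = 2*Z*(-2/15 + Z) (d(Z) = (Z + Z)*(Z + (2 - 1*(-4))/(9*(-1 - 4))) = (2*Z)*(Z + (⅑)*(2 + 4)/(-5)) = (2*Z)*(Z + (⅑)*(-⅕)*6) = (2*Z)*(Z - 2/15) = (2*Z)*(-2/15 + Z) = 2*Z*(-2/15 + Z))
-154*(d(G) - 53) = -154*(2*√7*(-2 + 15*√7)/15 - 53) = -154*(-53 + 2*√7*(-2 + 15*√7)/15) = 8162 - 308*√7*(-2 + 15*√7)/15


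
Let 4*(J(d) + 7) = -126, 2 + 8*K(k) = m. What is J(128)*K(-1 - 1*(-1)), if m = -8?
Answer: 385/8 ≈ 48.125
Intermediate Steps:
K(k) = -5/4 (K(k) = -1/4 + (1/8)*(-8) = -1/4 - 1 = -5/4)
J(d) = -77/2 (J(d) = -7 + (1/4)*(-126) = -7 - 63/2 = -77/2)
J(128)*K(-1 - 1*(-1)) = -77/2*(-5/4) = 385/8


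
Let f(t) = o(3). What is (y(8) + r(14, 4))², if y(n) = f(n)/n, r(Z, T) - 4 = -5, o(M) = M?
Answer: 25/64 ≈ 0.39063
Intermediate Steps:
f(t) = 3
r(Z, T) = -1 (r(Z, T) = 4 - 5 = -1)
y(n) = 3/n
(y(8) + r(14, 4))² = (3/8 - 1)² = (-5/8)² = 25/64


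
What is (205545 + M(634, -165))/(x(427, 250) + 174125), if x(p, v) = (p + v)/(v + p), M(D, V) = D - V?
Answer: 103172/87063 ≈ 1.1850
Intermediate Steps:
x(p, v) = 1 (x(p, v) = (p + v)/(p + v) = 1)
(205545 + M(634, -165))/(x(427, 250) + 174125) = (205545 + (634 - 1*(-165)))/(1 + 174125) = (205545 + (634 + 165))/174126 = (205545 + 799)*(1/174126) = 206344*(1/174126) = 103172/87063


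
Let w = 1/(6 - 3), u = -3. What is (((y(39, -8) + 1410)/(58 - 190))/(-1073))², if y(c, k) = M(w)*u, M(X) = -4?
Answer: 56169/557243236 ≈ 0.00010080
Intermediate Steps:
w = ⅓ (w = 1/3 = ⅓ ≈ 0.33333)
y(c, k) = 12 (y(c, k) = -4*(-3) = 12)
(((y(39, -8) + 1410)/(58 - 190))/(-1073))² = (((12 + 1410)/(58 - 190))/(-1073))² = ((1422/(-132))*(-1/1073))² = ((1422*(-1/132))*(-1/1073))² = (-237/22*(-1/1073))² = (237/23606)² = 56169/557243236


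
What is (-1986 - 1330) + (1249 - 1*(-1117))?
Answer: -950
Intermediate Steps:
(-1986 - 1330) + (1249 - 1*(-1117)) = -3316 + (1249 + 1117) = -3316 + 2366 = -950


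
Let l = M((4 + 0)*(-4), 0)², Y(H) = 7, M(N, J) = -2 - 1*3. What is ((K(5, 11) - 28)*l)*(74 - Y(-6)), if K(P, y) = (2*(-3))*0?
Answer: -46900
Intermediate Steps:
K(P, y) = 0 (K(P, y) = -6*0 = 0)
M(N, J) = -5 (M(N, J) = -2 - 3 = -5)
l = 25 (l = (-5)² = 25)
((K(5, 11) - 28)*l)*(74 - Y(-6)) = ((0 - 28)*25)*(74 - 1*7) = (-28*25)*(74 - 7) = -700*67 = -46900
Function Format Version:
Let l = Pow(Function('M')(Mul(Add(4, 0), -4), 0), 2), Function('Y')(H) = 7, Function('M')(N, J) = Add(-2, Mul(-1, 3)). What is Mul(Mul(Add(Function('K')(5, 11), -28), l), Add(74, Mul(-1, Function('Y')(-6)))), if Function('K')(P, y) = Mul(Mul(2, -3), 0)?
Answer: -46900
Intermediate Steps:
Function('K')(P, y) = 0 (Function('K')(P, y) = Mul(-6, 0) = 0)
Function('M')(N, J) = -5 (Function('M')(N, J) = Add(-2, -3) = -5)
l = 25 (l = Pow(-5, 2) = 25)
Mul(Mul(Add(Function('K')(5, 11), -28), l), Add(74, Mul(-1, Function('Y')(-6)))) = Mul(Mul(Add(0, -28), 25), Add(74, Mul(-1, 7))) = Mul(Mul(-28, 25), Add(74, -7)) = Mul(-700, 67) = -46900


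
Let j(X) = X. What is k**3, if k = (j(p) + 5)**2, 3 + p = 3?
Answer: 15625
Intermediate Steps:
p = 0 (p = -3 + 3 = 0)
k = 25 (k = (0 + 5)**2 = 5**2 = 25)
k**3 = 25**3 = 15625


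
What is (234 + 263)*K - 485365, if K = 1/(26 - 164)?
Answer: -66980867/138 ≈ -4.8537e+5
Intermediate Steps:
K = -1/138 (K = 1/(-138) = -1/138 ≈ -0.0072464)
(234 + 263)*K - 485365 = (234 + 263)*(-1/138) - 485365 = 497*(-1/138) - 485365 = -497/138 - 485365 = -66980867/138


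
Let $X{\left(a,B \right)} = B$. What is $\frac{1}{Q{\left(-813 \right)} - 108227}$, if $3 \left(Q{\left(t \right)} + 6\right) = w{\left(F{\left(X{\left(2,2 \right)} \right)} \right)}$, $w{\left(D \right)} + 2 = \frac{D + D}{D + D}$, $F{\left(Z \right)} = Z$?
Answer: $- \frac{3}{324700} \approx -9.2393 \cdot 10^{-6}$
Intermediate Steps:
$w{\left(D \right)} = -1$ ($w{\left(D \right)} = -2 + \frac{D + D}{D + D} = -2 + \frac{2 D}{2 D} = -2 + 2 D \frac{1}{2 D} = -2 + 1 = -1$)
$Q{\left(t \right)} = - \frac{19}{3}$ ($Q{\left(t \right)} = -6 + \frac{1}{3} \left(-1\right) = -6 - \frac{1}{3} = - \frac{19}{3}$)
$\frac{1}{Q{\left(-813 \right)} - 108227} = \frac{1}{- \frac{19}{3} - 108227} = \frac{1}{- \frac{324700}{3}} = - \frac{3}{324700}$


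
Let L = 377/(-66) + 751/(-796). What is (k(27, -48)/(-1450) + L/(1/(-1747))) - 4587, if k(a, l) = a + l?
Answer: 134078112389/19044300 ≈ 7040.3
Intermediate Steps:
L = -174829/26268 (L = 377*(-1/66) + 751*(-1/796) = -377/66 - 751/796 = -174829/26268 ≈ -6.6556)
(k(27, -48)/(-1450) + L/(1/(-1747))) - 4587 = ((27 - 48)/(-1450) - 174829/(26268*(1/(-1747)))) - 4587 = (-21*(-1/1450) - 174829/(26268*(-1/1747))) - 4587 = (21/1450 - 174829/26268*(-1747)) - 4587 = (21/1450 + 305426263/26268) - 4587 = 221434316489/19044300 - 4587 = 134078112389/19044300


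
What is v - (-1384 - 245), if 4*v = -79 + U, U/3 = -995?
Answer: 863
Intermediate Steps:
U = -2985 (U = 3*(-995) = -2985)
v = -766 (v = (-79 - 2985)/4 = (1/4)*(-3064) = -766)
v - (-1384 - 245) = -766 - (-1384 - 245) = -766 - 1*(-1629) = -766 + 1629 = 863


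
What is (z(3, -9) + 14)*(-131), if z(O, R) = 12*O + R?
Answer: -5371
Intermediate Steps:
z(O, R) = R + 12*O
(z(3, -9) + 14)*(-131) = ((-9 + 12*3) + 14)*(-131) = ((-9 + 36) + 14)*(-131) = (27 + 14)*(-131) = 41*(-131) = -5371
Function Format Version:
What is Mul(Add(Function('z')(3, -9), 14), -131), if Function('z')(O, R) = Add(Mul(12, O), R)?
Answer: -5371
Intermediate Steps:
Function('z')(O, R) = Add(R, Mul(12, O))
Mul(Add(Function('z')(3, -9), 14), -131) = Mul(Add(Add(-9, Mul(12, 3)), 14), -131) = Mul(Add(Add(-9, 36), 14), -131) = Mul(Add(27, 14), -131) = Mul(41, -131) = -5371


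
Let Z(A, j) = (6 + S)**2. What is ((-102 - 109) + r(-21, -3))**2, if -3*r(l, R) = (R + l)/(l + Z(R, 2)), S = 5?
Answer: 27804529/625 ≈ 44487.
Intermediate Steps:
Z(A, j) = 121 (Z(A, j) = (6 + 5)**2 = 11**2 = 121)
r(l, R) = -(R + l)/(3*(121 + l)) (r(l, R) = -(R + l)/(3*(l + 121)) = -(R + l)/(3*(121 + l)))
((-102 - 109) + r(-21, -3))**2 = ((-102 - 109) + (-1*(-3) - 1*(-21))/(3*(121 - 21)))**2 = (-211 + (1/3)*(3 + 21)/100)**2 = (-211 + (1/3)*(1/100)*24)**2 = (-211 + 2/25)**2 = (-5273/25)**2 = 27804529/625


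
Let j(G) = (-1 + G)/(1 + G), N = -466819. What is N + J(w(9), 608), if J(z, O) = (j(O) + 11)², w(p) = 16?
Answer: -173080919903/370881 ≈ -4.6668e+5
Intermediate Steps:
j(G) = (-1 + G)/(1 + G)
J(z, O) = (11 + (-1 + O)/(1 + O))² (J(z, O) = ((-1 + O)/(1 + O) + 11)² = (11 + (-1 + O)/(1 + O))²)
N + J(w(9), 608) = -466819 + 4*(5 + 6*608)²/(1 + 608)² = -466819 + 4*(5 + 3648)²/609² = -466819 + 4*(1/370881)*3653² = -466819 + 4*(1/370881)*13344409 = -466819 + 53377636/370881 = -173080919903/370881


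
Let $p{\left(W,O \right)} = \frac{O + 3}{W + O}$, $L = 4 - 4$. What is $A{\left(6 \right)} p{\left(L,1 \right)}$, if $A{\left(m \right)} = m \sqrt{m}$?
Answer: $24 \sqrt{6} \approx 58.788$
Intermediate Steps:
$L = 0$
$A{\left(m \right)} = m^{\frac{3}{2}}$
$p{\left(W,O \right)} = \frac{3 + O}{O + W}$
$A{\left(6 \right)} p{\left(L,1 \right)} = 6^{\frac{3}{2}} \frac{3 + 1}{1 + 0} = 6 \sqrt{6} \cdot 1^{-1} \cdot 4 = 6 \sqrt{6} \cdot 1 \cdot 4 = 6 \sqrt{6} \cdot 4 = 24 \sqrt{6}$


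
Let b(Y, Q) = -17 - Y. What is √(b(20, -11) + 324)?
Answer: √287 ≈ 16.941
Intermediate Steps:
√(b(20, -11) + 324) = √((-17 - 1*20) + 324) = √((-17 - 20) + 324) = √(-37 + 324) = √287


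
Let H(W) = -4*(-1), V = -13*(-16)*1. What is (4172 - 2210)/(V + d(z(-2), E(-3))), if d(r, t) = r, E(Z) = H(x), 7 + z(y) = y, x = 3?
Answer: 1962/199 ≈ 9.8593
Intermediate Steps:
z(y) = -7 + y
V = 208 (V = 208*1 = 208)
H(W) = 4
E(Z) = 4
(4172 - 2210)/(V + d(z(-2), E(-3))) = (4172 - 2210)/(208 + (-7 - 2)) = 1962/(208 - 9) = 1962/199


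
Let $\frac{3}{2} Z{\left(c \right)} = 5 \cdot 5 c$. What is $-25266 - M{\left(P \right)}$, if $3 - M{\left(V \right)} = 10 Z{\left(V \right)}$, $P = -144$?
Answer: $-49269$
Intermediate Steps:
$Z{\left(c \right)} = \frac{50 c}{3}$ ($Z{\left(c \right)} = \frac{2 \cdot 5 \cdot 5 c}{3} = \frac{2 \cdot 25 c}{3} = \frac{50 c}{3}$)
$M{\left(V \right)} = 3 - \frac{500 V}{3}$ ($M{\left(V \right)} = 3 - 10 \frac{50 V}{3} = 3 - \frac{500 V}{3}$)
$-25266 - M{\left(P \right)} = -25266 - \left(3 - -24000\right) = -25266 - \left(3 + 24000\right) = -25266 - 24003 = -49269$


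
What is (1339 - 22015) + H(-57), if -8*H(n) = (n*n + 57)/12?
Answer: -331367/16 ≈ -20710.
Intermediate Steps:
H(n) = -19/32 - n**2/96 (H(n) = -(n*n + 57)/(8*12) = -(n**2 + 57)/(8*12) = -(57 + n**2)/(8*12) = -(19/4 + n**2/12)/8 = -19/32 - n**2/96)
(1339 - 22015) + H(-57) = (1339 - 22015) + (-19/32 - 1/96*(-57)**2) = -20676 + (-19/32 - 1/96*3249) = -20676 + (-19/32 - 1083/32) = -20676 - 551/16 = -331367/16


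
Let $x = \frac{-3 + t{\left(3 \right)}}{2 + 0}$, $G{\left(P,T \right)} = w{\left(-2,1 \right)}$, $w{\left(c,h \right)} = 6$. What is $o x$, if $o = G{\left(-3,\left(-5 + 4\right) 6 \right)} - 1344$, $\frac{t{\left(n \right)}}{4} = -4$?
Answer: $12711$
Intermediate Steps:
$t{\left(n \right)} = -16$ ($t{\left(n \right)} = 4 \left(-4\right) = -16$)
$G{\left(P,T \right)} = 6$
$o = -1338$ ($o = 6 - 1344 = -1338$)
$x = - \frac{19}{2}$ ($x = \frac{-3 - 16}{2 + 0} = - \frac{19}{2} \approx -9.5$)
$o x = \left(-1338\right) \left(- \frac{19}{2}\right) = 12711$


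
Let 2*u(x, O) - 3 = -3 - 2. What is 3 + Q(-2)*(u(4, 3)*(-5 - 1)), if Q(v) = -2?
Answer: -9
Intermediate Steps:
u(x, O) = -1 (u(x, O) = 3/2 + (-3 - 2)/2 = 3/2 + (½)*(-5) = 3/2 - 5/2 = -1)
3 + Q(-2)*(u(4, 3)*(-5 - 1)) = 3 - (-2)*(-5 - 1) = 3 - (-2)*(-6) = 3 - 2*6 = 3 - 12 = -9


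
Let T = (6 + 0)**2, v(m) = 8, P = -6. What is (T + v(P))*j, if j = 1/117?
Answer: 44/117 ≈ 0.37607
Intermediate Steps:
T = 36 (T = 6**2 = 36)
j = 1/117 ≈ 0.0085470
(T + v(P))*j = (36 + 8)*(1/117) = 44*(1/117) = 44/117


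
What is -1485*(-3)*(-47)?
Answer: -209385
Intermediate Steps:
-1485*(-3)*(-47) = -33*(-135)*(-47) = 4455*(-47) = -209385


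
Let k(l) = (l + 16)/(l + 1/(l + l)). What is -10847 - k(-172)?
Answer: -213953269/19723 ≈ -10848.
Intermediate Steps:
k(l) = (16 + l)/(l + 1/(2*l))
-10847 - k(-172) = -10847 - 2*(-172)*(16 - 172)/(1 + 2*(-172)²) = -10847 - 2*(-172)*(-156)/(1 + 2*29584) = -10847 - 2*(-172)*(-156)/(1 + 59168) = -10847 - 2*(-172)*(-156)/59169 = -10847 - 1*17888/19723 = -10847 - 17888/19723 = -213953269/19723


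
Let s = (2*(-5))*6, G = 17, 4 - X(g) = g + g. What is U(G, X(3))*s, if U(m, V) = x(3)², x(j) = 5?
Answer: -1500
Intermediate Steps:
X(g) = 4 - 2*g (X(g) = 4 - (g + g) = 4 - 2*g)
s = -60 (s = -10*6 = -60)
U(m, V) = 25 (U(m, V) = 5² = 25)
U(G, X(3))*s = 25*(-60) = -1500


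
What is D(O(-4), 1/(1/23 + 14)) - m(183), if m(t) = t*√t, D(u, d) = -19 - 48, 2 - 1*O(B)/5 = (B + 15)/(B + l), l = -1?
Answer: -67 - 183*√183 ≈ -2542.6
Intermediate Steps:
O(B) = 10 - 5*(15 + B)/(-1 + B) (O(B) = 10 - 5*(B + 15)/(B - 1) = 10 - 5*(15 + B)/(-1 + B))
D(u, d) = -67
m(t) = t^(3/2)
D(O(-4), 1/(1/23 + 14)) - m(183) = -67 - 183^(3/2) = -67 - 183*√183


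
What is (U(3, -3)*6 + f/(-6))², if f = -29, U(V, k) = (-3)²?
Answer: 124609/36 ≈ 3461.4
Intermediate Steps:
U(V, k) = 9
(U(3, -3)*6 + f/(-6))² = (9*6 - 29/(-6))² = (54 - 29*(-⅙))² = (54 + 29/6)² = (353/6)² = 124609/36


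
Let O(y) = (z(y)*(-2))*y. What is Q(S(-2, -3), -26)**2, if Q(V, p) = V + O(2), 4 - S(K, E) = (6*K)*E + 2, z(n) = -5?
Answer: 196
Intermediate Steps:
O(y) = 10*y (O(y) = (-5*(-2))*y = 10*y)
S(K, E) = 2 - 6*E*K (S(K, E) = 4 - ((6*K)*E + 2) = 4 - (6*E*K + 2) = 4 - (2 + 6*E*K) = 4 + (-2 - 6*E*K) = 2 - 6*E*K)
Q(V, p) = 20 + V (Q(V, p) = V + 10*2 = V + 20 = 20 + V)
Q(S(-2, -3), -26)**2 = (20 + (2 - 6*(-3)*(-2)))**2 = (20 + (2 - 36))**2 = (20 - 34)**2 = (-14)**2 = 196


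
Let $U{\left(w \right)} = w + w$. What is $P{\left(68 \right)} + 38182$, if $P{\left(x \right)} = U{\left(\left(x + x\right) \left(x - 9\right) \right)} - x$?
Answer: $54162$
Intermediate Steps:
$U{\left(w \right)} = 2 w$
$P{\left(x \right)} = - x + 4 x \left(-9 + x\right)$ ($P{\left(x \right)} = 2 \left(x + x\right) \left(x - 9\right) - x = 2 \cdot 2 x \left(-9 + x\right) - x = 4 x \left(-9 + x\right) - x = - x + 4 x \left(-9 + x\right)$)
$P{\left(68 \right)} + 38182 = 68 \left(-37 + 4 \cdot 68\right) + 38182 = 68 \left(-37 + 272\right) + 38182 = 68 \cdot 235 + 38182 = 15980 + 38182 = 54162$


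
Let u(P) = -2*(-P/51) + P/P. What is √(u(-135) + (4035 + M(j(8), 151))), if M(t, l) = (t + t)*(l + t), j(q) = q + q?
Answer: √2709290/17 ≈ 96.823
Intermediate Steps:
j(q) = 2*q
M(t, l) = 2*t*(l + t) (M(t, l) = (2*t)*(l + t) = 2*t*(l + t))
u(P) = 1 + 2*P/51 (u(P) = -(-2)*P/51 + 1 = 2*P/51 + 1 = 1 + 2*P/51)
√(u(-135) + (4035 + M(j(8), 151))) = √((1 + (2/51)*(-135)) + (4035 + 2*(2*8)*(151 + 2*8))) = √((1 - 90/17) + (4035 + 2*16*(151 + 16))) = √(-73/17 + (4035 + 2*16*167)) = √(-73/17 + (4035 + 5344)) = √(-73/17 + 9379) = √(159370/17) = √2709290/17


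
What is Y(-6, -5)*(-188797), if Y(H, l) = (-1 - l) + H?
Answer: 377594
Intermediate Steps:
Y(H, l) = -1 + H - l
Y(-6, -5)*(-188797) = (-1 - 6 - 1*(-5))*(-188797) = (-1 - 6 + 5)*(-188797) = -2*(-188797) = 377594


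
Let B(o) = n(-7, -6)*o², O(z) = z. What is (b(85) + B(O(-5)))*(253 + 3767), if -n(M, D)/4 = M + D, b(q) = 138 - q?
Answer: 5439060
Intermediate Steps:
n(M, D) = -4*D - 4*M (n(M, D) = -4*(M + D) = -4*(D + M) = -4*D - 4*M)
B(o) = 52*o² (B(o) = (-4*(-6) - 4*(-7))*o² = (24 + 28)*o² = 52*o²)
(b(85) + B(O(-5)))*(253 + 3767) = ((138 - 1*85) + 52*(-5)²)*(253 + 3767) = ((138 - 85) + 52*25)*4020 = (53 + 1300)*4020 = 1353*4020 = 5439060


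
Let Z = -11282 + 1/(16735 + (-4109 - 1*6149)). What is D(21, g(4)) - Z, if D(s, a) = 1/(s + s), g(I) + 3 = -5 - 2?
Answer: 341010447/30226 ≈ 11282.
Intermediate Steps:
g(I) = -10 (g(I) = -3 + (-5 - 2) = -3 - 7 = -10)
D(s, a) = 1/(2*s)
Z = -73073513/6477 (Z = -11282 + 1/(16735 + (-4109 - 6149)) = -11282 + 1/(16735 - 10258) = -11282 + 1/6477 = -73073513/6477 ≈ -11282.)
D(21, g(4)) - Z = (1/2)/21 - 1*(-73073513/6477) = (1/2)*(1/21) + 73073513/6477 = 1/42 + 73073513/6477 = 341010447/30226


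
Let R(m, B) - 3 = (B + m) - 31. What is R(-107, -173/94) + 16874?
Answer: 1573293/94 ≈ 16737.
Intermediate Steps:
R(m, B) = -28 + B + m (R(m, B) = 3 + ((B + m) - 31) = 3 + (-31 + B + m) = -28 + B + m)
R(-107, -173/94) + 16874 = (-28 - 173/94 - 107) + 16874 = -12863/94 + 16874 = 1573293/94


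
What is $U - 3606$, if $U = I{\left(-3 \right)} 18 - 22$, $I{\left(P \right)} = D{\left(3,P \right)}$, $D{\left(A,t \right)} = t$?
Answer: $-3682$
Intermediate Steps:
$I{\left(P \right)} = P$
$U = -76$ ($U = \left(-3\right) 18 - 22 = -54 - 22 = -76$)
$U - 3606 = -76 - 3606 = -3682$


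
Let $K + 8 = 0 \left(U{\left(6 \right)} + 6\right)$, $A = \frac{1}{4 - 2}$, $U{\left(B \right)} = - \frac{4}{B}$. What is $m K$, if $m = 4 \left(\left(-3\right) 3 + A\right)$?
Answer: $272$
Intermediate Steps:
$A = \frac{1}{2} \approx 0.5$
$K = -8$ ($K = -8 + 0 \left(- \frac{4}{6} + 6\right) = -8 + 0 \left(\left(-4\right) \frac{1}{6} + 6\right) = -8 + 0 \left(- \frac{2}{3} + 6\right) = -8 + 0 \cdot \frac{16}{3} = -8 + 0 = -8$)
$m = -34$ ($m = 4 \left(\left(-3\right) 3 + \frac{1}{2}\right) = 4 \left(-9 + \frac{1}{2}\right) = 4 \left(- \frac{17}{2}\right) = -34$)
$m K = \left(-34\right) \left(-8\right) = 272$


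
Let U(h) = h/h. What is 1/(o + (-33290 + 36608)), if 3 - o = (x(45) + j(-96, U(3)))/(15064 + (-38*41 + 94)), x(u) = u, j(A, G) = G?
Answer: 6800/22582777 ≈ 0.00030111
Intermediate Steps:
U(h) = 1
o = 20377/6800 (o = 3 - (45 + 1)/(15064 + (-38*41 + 94)) = 3 - 46/(15064 + (-1558 + 94)) = 3 - 46/(15064 - 1464) = 3 - 46/13600 = 3 - 1*23/6800 = 3 - 23/6800 = 20377/6800 ≈ 2.9966)
1/(o + (-33290 + 36608)) = 1/(20377/6800 + (-33290 + 36608)) = 1/(20377/6800 + 3318) = 1/(22582777/6800) = 6800/22582777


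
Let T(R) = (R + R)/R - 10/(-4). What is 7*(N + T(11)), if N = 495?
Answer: 6993/2 ≈ 3496.5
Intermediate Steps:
T(R) = 9/2 (T(R) = (2*R)/R - 10*(-1/4) = 2 + 5/2 = 9/2)
7*(N + T(11)) = 7*(495 + 9/2) = 7*(999/2) = 6993/2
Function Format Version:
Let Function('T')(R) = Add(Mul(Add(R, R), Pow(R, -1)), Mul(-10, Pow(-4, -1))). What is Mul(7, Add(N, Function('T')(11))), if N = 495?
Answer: Rational(6993, 2) ≈ 3496.5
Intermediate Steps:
Function('T')(R) = Rational(9, 2) (Function('T')(R) = Add(Mul(Mul(2, R), Pow(R, -1)), Mul(-10, Rational(-1, 4))) = Add(2, Rational(5, 2)) = Rational(9, 2))
Mul(7, Add(N, Function('T')(11))) = Mul(7, Add(495, Rational(9, 2))) = Mul(7, Rational(999, 2)) = Rational(6993, 2)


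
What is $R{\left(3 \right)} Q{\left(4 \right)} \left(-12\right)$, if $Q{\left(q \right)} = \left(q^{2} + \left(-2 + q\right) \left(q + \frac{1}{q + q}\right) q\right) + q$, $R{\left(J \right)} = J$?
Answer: $-1908$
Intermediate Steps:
$Q{\left(q \right)} = q + q^{2} + q \left(-2 + q\right) \left(q + \frac{1}{2 q}\right)$ ($Q{\left(q \right)} = \left(q^{2} + \left(-2 + q\right) \left(q + \frac{1}{2 q}\right) q\right) + q = \left(q^{2} + q \left(-2 + q\right) \left(q + \frac{1}{2 q}\right)\right) + q = q + q^{2} + q \left(-2 + q\right) \left(q + \frac{1}{2 q}\right)$)
$R{\left(3 \right)} Q{\left(4 \right)} \left(-12\right) = 3 \left(-1 + 4^{3} - 4^{2} + \frac{3}{2} \cdot 4\right) \left(-12\right) = 3 \left(-1 + 64 - 16 + 6\right) \left(-12\right) = 3 \cdot 53 \left(-12\right) = 159 \left(-12\right) = -1908$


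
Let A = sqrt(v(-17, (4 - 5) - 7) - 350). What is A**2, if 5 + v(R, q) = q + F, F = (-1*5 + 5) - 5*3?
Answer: -378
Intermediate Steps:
F = -15 (F = (-5 + 5) - 15 = 0 - 15 = -15)
v(R, q) = -20 + q (v(R, q) = -5 + (q - 15) = -5 + (-15 + q) = -20 + q)
A = 3*I*sqrt(42) (A = sqrt((-20 + ((4 - 5) - 7)) - 350) = sqrt((-20 + (-1 - 7)) - 350) = sqrt((-20 - 8) - 350) = sqrt(-28 - 350) = sqrt(-378) = 3*I*sqrt(42) ≈ 19.442*I)
A**2 = (3*I*sqrt(42))**2 = -378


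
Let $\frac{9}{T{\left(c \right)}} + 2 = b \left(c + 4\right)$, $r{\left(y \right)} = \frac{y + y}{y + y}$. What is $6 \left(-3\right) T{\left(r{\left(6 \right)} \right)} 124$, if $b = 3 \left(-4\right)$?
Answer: $324$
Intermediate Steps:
$b = -12$
$r{\left(y \right)} = 1$ ($r{\left(y \right)} = \frac{2 y}{2 y} = 2 y \frac{1}{2 y} = 1$)
$T{\left(c \right)} = \frac{9}{-50 - 12 c}$ ($T{\left(c \right)} = \frac{9}{-2 - 12 \left(c + 4\right)} = \frac{9}{-2 - 12 \left(4 + c\right)} = \frac{9}{-2 - \left(48 + 12 c\right)} = \frac{9}{-50 - 12 c}$)
$6 \left(-3\right) T{\left(r{\left(6 \right)} \right)} 124 = 6 \left(-3\right) \left(- \frac{9}{50 + 12 \cdot 1}\right) 124 = - 18 \left(- \frac{9}{50 + 12}\right) 124 = - 18 \left(- \frac{9}{62}\right) 124 = - 18 \left(\left(-9\right) \frac{1}{62}\right) 124 = \left(-18\right) \left(- \frac{9}{62}\right) 124 = \frac{81}{31} \cdot 124 = 324$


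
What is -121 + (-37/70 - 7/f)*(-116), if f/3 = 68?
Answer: -99434/1785 ≈ -55.705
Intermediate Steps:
f = 204 (f = 3*68 = 204)
-121 + (-37/70 - 7/f)*(-116) = -121 + (-37/70 - 7/204)*(-116) = -121 - 4019/7140*(-116) = -121 + 116551/1785 = -99434/1785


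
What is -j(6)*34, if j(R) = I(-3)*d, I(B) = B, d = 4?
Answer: 408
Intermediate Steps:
j(R) = -12 (j(R) = -3*4 = -12)
-j(6)*34 = -(-12)*34 = -1*(-408) = 408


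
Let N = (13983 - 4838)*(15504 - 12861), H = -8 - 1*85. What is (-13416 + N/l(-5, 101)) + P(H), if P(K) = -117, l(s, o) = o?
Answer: 22803402/101 ≈ 2.2578e+5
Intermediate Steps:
H = -93 (H = -8 - 85 = -93)
N = 24170235 (N = 9145*2643 = 24170235)
(-13416 + N/l(-5, 101)) + P(H) = (-13416 + 24170235/101) - 117 = 22815219/101 - 117 = 22803402/101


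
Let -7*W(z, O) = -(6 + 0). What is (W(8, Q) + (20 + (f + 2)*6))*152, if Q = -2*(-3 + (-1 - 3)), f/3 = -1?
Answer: 15808/7 ≈ 2258.3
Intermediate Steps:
f = -3 (f = 3*(-1) = -3)
Q = 14 (Q = -2*(-3 - 4) = -2*(-7) = 14)
W(z, O) = 6/7 (W(z, O) = -(-1)*(6 + 0)/7 = -(-1)*6/7 = -⅐*(-6) = 6/7)
(W(8, Q) + (20 + (f + 2)*6))*152 = (6/7 + (20 + (-3 + 2)*6))*152 = (6/7 + (20 - 1*6))*152 = (6/7 + (20 - 6))*152 = (6/7 + 14)*152 = (104/7)*152 = 15808/7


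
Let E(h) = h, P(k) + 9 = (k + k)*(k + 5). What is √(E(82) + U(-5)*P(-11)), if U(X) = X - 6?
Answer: I*√1271 ≈ 35.651*I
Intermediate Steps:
P(k) = -9 + 2*k*(5 + k) (P(k) = -9 + (k + k)*(k + 5) = -9 + (2*k)*(5 + k) = -9 + 2*k*(5 + k))
U(X) = -6 + X
√(E(82) + U(-5)*P(-11)) = √(82 + (-6 - 5)*(-9 + 2*(-11)² + 10*(-11))) = √(82 - 11*(-9 + 2*121 - 110)) = √(82 - 11*(-9 + 242 - 110)) = √(82 - 11*123) = √(82 - 1353) = √(-1271) = I*√1271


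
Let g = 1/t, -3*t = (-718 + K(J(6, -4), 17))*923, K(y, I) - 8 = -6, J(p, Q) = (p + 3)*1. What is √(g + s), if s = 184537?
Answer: √20148972837426823/330434 ≈ 429.58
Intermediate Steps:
J(p, Q) = 3 + p (J(p, Q) = (3 + p)*1 = 3 + p)
K(y, I) = 2 (K(y, I) = 8 - 6 = 2)
t = 660868/3 (t = -(-718 + 2)*923/3 = -(-716)*923/3 = -⅓*(-660868) = 660868/3 ≈ 2.2029e+5)
g = 3/660868 (g = 1/(660868/3) = 3/660868 ≈ 4.5395e-6)
√(g + s) = √(3/660868 + 184537) = √(121954598119/660868) = √20148972837426823/330434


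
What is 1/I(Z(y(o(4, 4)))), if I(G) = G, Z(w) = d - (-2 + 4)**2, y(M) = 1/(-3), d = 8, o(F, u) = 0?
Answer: 1/4 ≈ 0.25000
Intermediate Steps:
y(M) = -1/3
Z(w) = 4 (Z(w) = 8 - (-2 + 4)**2 = 8 - 1*2**2 = 8 - 1*4 = 8 - 4 = 4)
1/I(Z(y(o(4, 4)))) = 1/4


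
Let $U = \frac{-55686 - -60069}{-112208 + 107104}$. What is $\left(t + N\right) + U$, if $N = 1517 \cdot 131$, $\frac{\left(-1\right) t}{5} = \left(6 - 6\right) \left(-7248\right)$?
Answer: $\frac{1014298225}{5104} \approx 1.9873 \cdot 10^{5}$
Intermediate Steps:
$t = 0$ ($t = - 5 \left(6 - 6\right) \left(-7248\right) = - 5 \cdot 0 \left(-7248\right) = \left(-5\right) 0 = 0$)
$N = 198727$
$U = - \frac{4383}{5104}$ ($U = \frac{-55686 + 60069}{-5104} = 4383 \left(- \frac{1}{5104}\right) = - \frac{4383}{5104} \approx -0.85874$)
$\left(t + N\right) + U = \left(0 + 198727\right) - \frac{4383}{5104} = 198727 - \frac{4383}{5104} = \frac{1014298225}{5104}$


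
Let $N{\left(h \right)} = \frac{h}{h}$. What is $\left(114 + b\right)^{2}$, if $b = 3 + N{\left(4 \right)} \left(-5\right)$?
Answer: $12544$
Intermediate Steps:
$N{\left(h \right)} = 1$
$b = -2$ ($b = 3 + 1 \left(-5\right) = 3 - 5 = -2$)
$\left(114 + b\right)^{2} = \left(114 - 2\right)^{2} = 112^{2} = 12544$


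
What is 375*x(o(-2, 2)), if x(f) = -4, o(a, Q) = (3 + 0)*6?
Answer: -1500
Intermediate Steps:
o(a, Q) = 18 (o(a, Q) = 3*6 = 18)
375*x(o(-2, 2)) = 375*(-4) = -1500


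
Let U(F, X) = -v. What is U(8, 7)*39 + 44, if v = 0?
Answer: 44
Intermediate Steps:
U(F, X) = 0 (U(F, X) = -1*0 = 0)
U(8, 7)*39 + 44 = 0*39 + 44 = 0 + 44 = 44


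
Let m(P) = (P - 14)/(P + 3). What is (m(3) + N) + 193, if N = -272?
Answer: -485/6 ≈ -80.833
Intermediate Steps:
m(P) = (-14 + P)/(3 + P)
(m(3) + N) + 193 = ((-14 + 3)/(3 + 3) - 272) + 193 = (-11/6 - 272) + 193 = -1643/6 + 193 = -485/6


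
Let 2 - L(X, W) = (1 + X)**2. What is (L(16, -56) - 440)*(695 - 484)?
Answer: -153397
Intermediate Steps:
L(X, W) = 2 - (1 + X)**2
(L(16, -56) - 440)*(695 - 484) = ((2 - (1 + 16)**2) - 440)*(695 - 484) = ((2 - 1*17**2) - 440)*211 = ((2 - 1*289) - 440)*211 = ((2 - 289) - 440)*211 = (-287 - 440)*211 = -727*211 = -153397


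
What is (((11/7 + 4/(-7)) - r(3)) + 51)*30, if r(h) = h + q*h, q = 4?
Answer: 1110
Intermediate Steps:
r(h) = 5*h (r(h) = h + 4*h = 5*h)
(((11/7 + 4/(-7)) - r(3)) + 51)*30 = (((11/7 + 4/(-7)) - 5*3) + 51)*30 = (((11*(⅐) + 4*(-⅐)) - 1*15) + 51)*30 = (((11/7 - 4/7) - 15) + 51)*30 = ((1 - 15) + 51)*30 = (-14 + 51)*30 = 37*30 = 1110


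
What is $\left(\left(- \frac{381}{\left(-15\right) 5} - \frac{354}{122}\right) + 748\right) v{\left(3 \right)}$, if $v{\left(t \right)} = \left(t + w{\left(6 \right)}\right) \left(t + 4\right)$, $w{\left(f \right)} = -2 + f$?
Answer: $\frac{56057078}{1525} \approx 36759.0$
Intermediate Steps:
$v{\left(t \right)} = \left(4 + t\right)^{2}$ ($v{\left(t \right)} = \left(t + \left(-2 + 6\right)\right) \left(t + 4\right) = \left(t + 4\right) \left(4 + t\right) = \left(4 + t\right) \left(4 + t\right) = \left(4 + t\right)^{2}$)
$\left(\left(- \frac{381}{\left(-15\right) 5} - \frac{354}{122}\right) + 748\right) v{\left(3 \right)} = \left(\left(- \frac{381}{\left(-15\right) 5} - \frac{354}{122}\right) + 748\right) \left(16 + 3^{2} + 8 \cdot 3\right) = \left(\left(- \frac{381}{-75} - \frac{177}{61}\right) + 748\right) \left(16 + 9 + 24\right) = \left(\left(\left(-381\right) \left(- \frac{1}{75}\right) - \frac{177}{61}\right) + 748\right) 49 = \left(\left(\frac{127}{25} - \frac{177}{61}\right) + 748\right) 49 = \left(\frac{3322}{1525} + 748\right) 49 = \frac{1144022}{1525} \cdot 49 = \frac{56057078}{1525}$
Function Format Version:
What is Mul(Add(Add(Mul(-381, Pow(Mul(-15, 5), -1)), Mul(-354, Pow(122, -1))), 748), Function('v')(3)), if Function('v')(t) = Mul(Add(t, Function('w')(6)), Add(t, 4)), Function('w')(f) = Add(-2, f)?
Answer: Rational(56057078, 1525) ≈ 36759.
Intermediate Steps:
Function('v')(t) = Pow(Add(4, t), 2) (Function('v')(t) = Mul(Add(t, Add(-2, 6)), Add(t, 4)) = Mul(Add(t, 4), Add(4, t)) = Mul(Add(4, t), Add(4, t)) = Pow(Add(4, t), 2))
Mul(Add(Add(Mul(-381, Pow(Mul(-15, 5), -1)), Mul(-354, Pow(122, -1))), 748), Function('v')(3)) = Mul(Add(Add(Mul(-381, Pow(Mul(-15, 5), -1)), Mul(-354, Pow(122, -1))), 748), Add(16, Pow(3, 2), Mul(8, 3))) = Mul(Add(Add(Mul(-381, Pow(-75, -1)), Mul(-354, Rational(1, 122))), 748), Add(16, 9, 24)) = Mul(Add(Add(Mul(-381, Rational(-1, 75)), Rational(-177, 61)), 748), 49) = Mul(Add(Add(Rational(127, 25), Rational(-177, 61)), 748), 49) = Mul(Add(Rational(3322, 1525), 748), 49) = Mul(Rational(1144022, 1525), 49) = Rational(56057078, 1525)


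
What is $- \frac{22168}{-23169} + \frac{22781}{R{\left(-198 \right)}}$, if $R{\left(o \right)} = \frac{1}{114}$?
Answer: $\frac{60170702914}{23169} \approx 2.597 \cdot 10^{6}$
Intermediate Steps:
$R{\left(o \right)} = \frac{1}{114}$
$- \frac{22168}{-23169} + \frac{22781}{R{\left(-198 \right)}} = - \frac{22168}{-23169} + 22781 \frac{1}{\frac{1}{114}} = \left(-22168\right) \left(- \frac{1}{23169}\right) + 22781 \cdot 114 = \frac{22168}{23169} + 2597034 = \frac{60170702914}{23169}$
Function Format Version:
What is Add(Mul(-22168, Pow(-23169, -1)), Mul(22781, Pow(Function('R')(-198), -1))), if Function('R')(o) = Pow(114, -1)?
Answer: Rational(60170702914, 23169) ≈ 2.5970e+6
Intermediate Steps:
Function('R')(o) = Rational(1, 114)
Add(Mul(-22168, Pow(-23169, -1)), Mul(22781, Pow(Function('R')(-198), -1))) = Add(Mul(-22168, Pow(-23169, -1)), Mul(22781, Pow(Rational(1, 114), -1))) = Add(Mul(-22168, Rational(-1, 23169)), Mul(22781, 114)) = Add(Rational(22168, 23169), 2597034) = Rational(60170702914, 23169)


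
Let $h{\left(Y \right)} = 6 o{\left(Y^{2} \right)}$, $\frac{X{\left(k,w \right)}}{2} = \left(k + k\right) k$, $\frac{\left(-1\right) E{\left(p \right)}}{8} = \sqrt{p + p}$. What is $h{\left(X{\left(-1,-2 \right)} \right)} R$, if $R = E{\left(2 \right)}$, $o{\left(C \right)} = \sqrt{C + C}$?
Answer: $- 384 \sqrt{2} \approx -543.06$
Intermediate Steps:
$o{\left(C \right)} = \sqrt{2} \sqrt{C}$ ($o{\left(C \right)} = \sqrt{2 C} = \sqrt{2} \sqrt{C}$)
$E{\left(p \right)} = - 8 \sqrt{2} \sqrt{p}$ ($E{\left(p \right)} = - 8 \sqrt{p + p} = - 8 \sqrt{2 p} = - 8 \sqrt{2} \sqrt{p}$)
$X{\left(k,w \right)} = 4 k^{2}$ ($X{\left(k,w \right)} = 2 \left(k + k\right) k = 2 \cdot 2 k k = 2 \cdot 2 k^{2} = 4 k^{2}$)
$h{\left(Y \right)} = 6 \sqrt{2} \sqrt{Y^{2}}$
$R = -16$ ($R = - 8 \sqrt{2} \sqrt{2} = -16$)
$h{\left(X{\left(-1,-2 \right)} \right)} R = 6 \sqrt{2} \sqrt{\left(4 \left(-1\right)^{2}\right)^{2}} \left(-16\right) = 6 \sqrt{2} \sqrt{\left(4 \cdot 1\right)^{2}} \left(-16\right) = 6 \sqrt{2} \sqrt{4^{2}} \left(-16\right) = 6 \sqrt{2} \sqrt{16} \left(-16\right) = 6 \sqrt{2} \cdot 4 \left(-16\right) = 24 \sqrt{2} \left(-16\right) = - 384 \sqrt{2}$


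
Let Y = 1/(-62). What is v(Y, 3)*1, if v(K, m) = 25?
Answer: 25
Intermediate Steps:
Y = -1/62 (Y = 1*(-1/62) = -1/62 ≈ -0.016129)
v(Y, 3)*1 = 25*1 = 25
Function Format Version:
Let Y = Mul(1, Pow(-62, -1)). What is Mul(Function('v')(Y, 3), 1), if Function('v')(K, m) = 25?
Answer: 25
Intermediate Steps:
Y = Rational(-1, 62) (Y = Mul(1, Rational(-1, 62)) = Rational(-1, 62) ≈ -0.016129)
Mul(Function('v')(Y, 3), 1) = Mul(25, 1) = 25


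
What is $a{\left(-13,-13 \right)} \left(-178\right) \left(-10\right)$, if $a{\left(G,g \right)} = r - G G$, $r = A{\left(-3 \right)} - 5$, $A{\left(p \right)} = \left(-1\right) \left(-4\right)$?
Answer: $-302600$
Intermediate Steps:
$A{\left(p \right)} = 4$
$r = -1$ ($r = 4 - 5 = -1$)
$a{\left(G,g \right)} = -1 - G^{2}$ ($a{\left(G,g \right)} = -1 - G G = -1 - G^{2}$)
$a{\left(-13,-13 \right)} \left(-178\right) \left(-10\right) = \left(-1 - \left(-13\right)^{2}\right) \left(-178\right) \left(-10\right) = \left(-1 - 169\right) \left(-178\right) \left(-10\right) = \left(-170\right) \left(-178\right) \left(-10\right) = 30260 \left(-10\right) = -302600$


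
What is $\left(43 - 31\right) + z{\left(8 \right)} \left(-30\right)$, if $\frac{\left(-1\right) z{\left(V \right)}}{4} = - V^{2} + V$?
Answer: $-6708$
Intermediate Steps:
$z{\left(V \right)} = - 4 V + 4 V^{2}$ ($z{\left(V \right)} = - 4 \left(- V^{2} + V\right) = - 4 \left(V - V^{2}\right) = - 4 V + 4 V^{2}$)
$\left(43 - 31\right) + z{\left(8 \right)} \left(-30\right) = \left(43 - 31\right) + 4 \cdot 8 \left(-1 + 8\right) \left(-30\right) = 12 + 4 \cdot 8 \cdot 7 \left(-30\right) = 12 + 224 \left(-30\right) = 12 - 6720 = -6708$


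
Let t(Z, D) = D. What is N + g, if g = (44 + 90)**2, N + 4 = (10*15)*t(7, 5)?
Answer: 18702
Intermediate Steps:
N = 746 (N = -4 + (10*15)*5 = -4 + 150*5 = -4 + 750 = 746)
g = 17956 (g = 134**2 = 17956)
N + g = 746 + 17956 = 18702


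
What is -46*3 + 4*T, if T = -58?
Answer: -370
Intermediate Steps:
-46*3 + 4*T = -46*3 + 4*(-58) = -138 - 232 = -370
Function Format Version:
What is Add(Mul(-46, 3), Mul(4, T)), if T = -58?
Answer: -370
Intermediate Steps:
Add(Mul(-46, 3), Mul(4, T)) = Add(Mul(-46, 3), Mul(4, -58)) = Add(-138, -232) = -370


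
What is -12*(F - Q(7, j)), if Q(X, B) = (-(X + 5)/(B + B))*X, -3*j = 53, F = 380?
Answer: -240168/53 ≈ -4531.5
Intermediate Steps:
j = -53/3 (j = -1/3*53 = -53/3 ≈ -17.667)
Q(X, B) = -X*(5 + X)/(2*B) (Q(X, B) = (-(5 + X)/(2*B))*X = -X*(5 + X)/(2*B))
-12*(F - Q(7, j)) = -12*(380 - (-1)*7*(5 + 7)/(2*(-53/3))) = -12*(380 - (-1)*7*(-3)*12/(2*53)) = -12*(380 - 1*126/53) = -12*(380 - 126/53) = -12*20014/53 = -240168/53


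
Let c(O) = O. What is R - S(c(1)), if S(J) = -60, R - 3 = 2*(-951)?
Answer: -1839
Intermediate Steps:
R = -1899 (R = 3 + 2*(-951) = 3 - 1902 = -1899)
R - S(c(1)) = -1899 - 1*(-60) = -1899 + 60 = -1839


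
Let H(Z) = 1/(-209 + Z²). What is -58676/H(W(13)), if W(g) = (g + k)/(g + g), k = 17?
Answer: 2059292896/169 ≈ 1.2185e+7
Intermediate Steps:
W(g) = (17 + g)/(2*g) (W(g) = (g + 17)/(g + g) = (17 + g)/((2*g)) = (17 + g)*(1/(2*g)) = (17 + g)/(2*g))
-58676/H(W(13)) = -(-12263284 + 58676*((17 + 13)²/676)) = -58676/(1/(-209 + ((½)*(1/13)*30)²)) = -58676/(1/(-209 + (15/13)²)) = -58676/(1/(-209 + 225/169)) = -58676/(1/(-35096/169)) = -58676/(-169/35096) = -58676*(-35096/169) = 2059292896/169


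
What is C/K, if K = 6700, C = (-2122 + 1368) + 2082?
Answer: 332/1675 ≈ 0.19821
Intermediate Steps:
C = 1328 (C = -754 + 2082 = 1328)
C/K = 1328/6700 = 1328*(1/6700) = 332/1675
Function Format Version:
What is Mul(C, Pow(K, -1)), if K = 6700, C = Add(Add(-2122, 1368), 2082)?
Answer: Rational(332, 1675) ≈ 0.19821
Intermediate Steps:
C = 1328 (C = Add(-754, 2082) = 1328)
Mul(C, Pow(K, -1)) = Mul(1328, Pow(6700, -1)) = Mul(1328, Rational(1, 6700)) = Rational(332, 1675)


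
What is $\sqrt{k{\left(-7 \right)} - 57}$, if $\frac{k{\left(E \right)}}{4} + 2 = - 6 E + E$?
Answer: $5 \sqrt{3} \approx 8.6602$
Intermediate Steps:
$k{\left(E \right)} = -8 - 20 E$ ($k{\left(E \right)} = -8 + 4 \left(- 6 E + E\right) = -8 + 4 \left(- 5 E\right) = -8 - 20 E$)
$\sqrt{k{\left(-7 \right)} - 57} = \sqrt{\left(-8 - -140\right) - 57} = \sqrt{\left(-8 + 140\right) - 57} = \sqrt{132 - 57} = \sqrt{75} = 5 \sqrt{3}$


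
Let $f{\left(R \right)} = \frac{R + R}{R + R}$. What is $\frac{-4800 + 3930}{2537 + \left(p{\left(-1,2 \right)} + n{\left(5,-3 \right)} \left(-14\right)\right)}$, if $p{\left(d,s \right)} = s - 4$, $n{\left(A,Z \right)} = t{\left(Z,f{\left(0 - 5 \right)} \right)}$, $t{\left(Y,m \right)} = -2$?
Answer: $- \frac{870}{2563} \approx -0.33945$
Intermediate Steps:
$f{\left(R \right)} = 1$ ($f{\left(R \right)} = \frac{2 R}{2 R} = 2 R \frac{1}{2 R} = 1$)
$n{\left(A,Z \right)} = -2$
$p{\left(d,s \right)} = -4 + s$ ($p{\left(d,s \right)} = s - 4 = -4 + s$)
$\frac{-4800 + 3930}{2537 + \left(p{\left(-1,2 \right)} + n{\left(5,-3 \right)} \left(-14\right)\right)} = \frac{-4800 + 3930}{2537 + \left(\left(-4 + 2\right) - -28\right)} = - \frac{870}{2537 + \left(-2 + 28\right)} = - \frac{870}{2537 + 26} = - \frac{870}{2563}$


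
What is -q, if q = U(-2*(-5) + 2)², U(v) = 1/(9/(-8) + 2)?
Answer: -64/49 ≈ -1.3061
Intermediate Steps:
U(v) = 8/7 (U(v) = 1/(9*(-⅛) + 2) = 1/(-9/8 + 2) = 1/(7/8) = 8/7)
q = 64/49 (q = (8/7)² = 64/49 ≈ 1.3061)
-q = -1*64/49 = -64/49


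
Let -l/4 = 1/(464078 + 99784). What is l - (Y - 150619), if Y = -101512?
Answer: 71083544959/281931 ≈ 2.5213e+5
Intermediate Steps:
l = -2/281931 (l = -4/(464078 + 99784) = -4/563862 = -4*1/563862 = -2/281931 ≈ -7.0939e-6)
l - (Y - 150619) = -2/281931 - (-101512 - 150619) = -2/281931 - 1*(-252131) = -2/281931 + 252131 = 71083544959/281931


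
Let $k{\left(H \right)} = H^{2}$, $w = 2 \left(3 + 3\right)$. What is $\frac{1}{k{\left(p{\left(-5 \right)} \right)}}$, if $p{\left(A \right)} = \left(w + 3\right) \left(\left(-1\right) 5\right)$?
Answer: $\frac{1}{5625} \approx 0.00017778$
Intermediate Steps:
$w = 12$ ($w = 2 \cdot 6 = 12$)
$p{\left(A \right)} = -75$ ($p{\left(A \right)} = \left(12 + 3\right) \left(\left(-1\right) 5\right) = 15 \left(-5\right) = -75$)
$\frac{1}{k{\left(p{\left(-5 \right)} \right)}} = \frac{1}{\left(-75\right)^{2}} = \frac{1}{5625}$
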